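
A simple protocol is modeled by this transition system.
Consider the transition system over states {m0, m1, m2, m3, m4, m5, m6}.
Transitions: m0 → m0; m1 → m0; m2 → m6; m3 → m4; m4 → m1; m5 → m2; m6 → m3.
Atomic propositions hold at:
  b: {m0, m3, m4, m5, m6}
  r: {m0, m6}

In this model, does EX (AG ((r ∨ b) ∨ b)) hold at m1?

Yes

Sat(r ∨ b) = {m0, m3, m4, m5, m6}
Sat((r ∨ b) ∨ b) = {m0, m3, m4, m5, m6}
AG ((r ∨ b) ∨ b): greatest fixpoint, start Z0 = {m0, m3, m4, m5, m6}, keep only states in Sat with every successor in Z. Z1 = {m0, m3, m6}; Z2 = {m0, m6}; Z3 = {m0}; fixed.
Sat(AG ((r ∨ b) ∨ b)) = {m0}
Sat(EX (AG ((r ∨ b) ∨ b))) = {s : some successor in {m0}} = {m0, m1}
m1 ∈ Sat(EX (AG ((r ∨ b) ∨ b))) = {m0, m1}, so the formula holds at m1.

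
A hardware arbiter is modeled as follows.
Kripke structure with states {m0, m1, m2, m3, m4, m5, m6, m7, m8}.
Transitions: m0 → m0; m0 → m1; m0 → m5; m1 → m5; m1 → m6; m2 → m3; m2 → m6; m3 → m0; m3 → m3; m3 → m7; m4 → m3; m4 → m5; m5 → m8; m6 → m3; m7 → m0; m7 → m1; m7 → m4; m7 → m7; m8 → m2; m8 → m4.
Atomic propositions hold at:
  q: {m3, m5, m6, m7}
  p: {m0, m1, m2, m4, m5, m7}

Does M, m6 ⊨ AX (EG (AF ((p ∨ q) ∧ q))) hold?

Yes

Sat(p ∨ q) = {m0, m1, m2, m3, m4, m5, m6, m7}
Sat((p ∨ q) ∧ q) = {m3, m5, m6, m7}
AF ((p ∨ q) ∧ q): least fixpoint, start Z0 = {m3, m5, m6, m7}, add states with every successor in Z. Z1 = {m1, m2, m3, m4, m5, m6, m7}; Z2 = {m1, m2, m3, m4, m5, m6, m7, m8}; fixed.
Sat(AF ((p ∨ q) ∧ q)) = {m1, m2, m3, m4, m5, m6, m7, m8}
EG (AF ((p ∨ q) ∧ q)): greatest fixpoint, start Z0 = {m1, m2, m3, m4, m5, m6, m7, m8}, keep only states in Sat with some successor in Z. Already a fixed point.
Sat(EG (AF ((p ∨ q) ∧ q))) = {m1, m2, m3, m4, m5, m6, m7, m8}
Sat(AX (EG (AF ((p ∨ q) ∧ q)))) = {s : every successor in {m1, m2, m3, m4, m5, m6, m7, m8}} = {m1, m2, m4, m5, m6, m8}
m6 ∈ Sat(AX (EG (AF ((p ∨ q) ∧ q)))) = {m1, m2, m4, m5, m6, m8}, so the formula holds at m6.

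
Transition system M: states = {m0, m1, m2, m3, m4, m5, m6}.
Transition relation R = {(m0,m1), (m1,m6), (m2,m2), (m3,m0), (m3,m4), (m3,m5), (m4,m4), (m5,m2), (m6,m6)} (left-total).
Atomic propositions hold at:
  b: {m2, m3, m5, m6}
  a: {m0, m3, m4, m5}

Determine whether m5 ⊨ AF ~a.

Yes

Sat(~a) = {m1, m2, m6}
AF ~a: least fixpoint, start Z0 = {m1, m2, m6}, add states with every successor in Z. Z1 = {m0, m1, m2, m5, m6}; fixed.
Sat(AF ~a) = {m0, m1, m2, m5, m6}
m5 ∈ Sat(AF ~a) = {m0, m1, m2, m5, m6}, so the formula holds at m5.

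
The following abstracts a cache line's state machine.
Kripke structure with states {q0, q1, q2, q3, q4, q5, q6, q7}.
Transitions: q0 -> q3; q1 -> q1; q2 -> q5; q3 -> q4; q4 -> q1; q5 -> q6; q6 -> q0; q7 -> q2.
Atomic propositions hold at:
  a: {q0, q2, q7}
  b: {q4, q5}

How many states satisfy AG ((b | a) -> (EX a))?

1

Sat(b | a) = {q0, q2, q4, q5, q7}
Sat(EX a) = {s : some successor in {q0, q2, q7}} = {q6, q7}
Sat((b | a) -> (EX a)) = {q1, q3, q6, q7}
AG ((b | a) -> (EX a)): greatest fixpoint, start Z0 = {q1, q3, q6, q7}, keep only states in Sat with every successor in Z. Z1 = {q1}; fixed.
Sat(AG ((b | a) -> (EX a))) = {q1}
|Sat(AG ((b | a) -> (EX a)))| = |{q1}| = 1.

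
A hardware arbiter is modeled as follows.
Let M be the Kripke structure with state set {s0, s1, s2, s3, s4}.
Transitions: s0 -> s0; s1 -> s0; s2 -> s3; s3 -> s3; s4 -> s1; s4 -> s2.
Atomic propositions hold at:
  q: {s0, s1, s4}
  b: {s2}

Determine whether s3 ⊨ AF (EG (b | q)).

No

Sat(b | q) = {s0, s1, s2, s4}
EG (b | q): greatest fixpoint, start Z0 = {s0, s1, s2, s4}, keep only states in Sat with some successor in Z. Z1 = {s0, s1, s4}; fixed.
Sat(EG (b | q)) = {s0, s1, s4}
AF (EG (b | q)): least fixpoint, start Z0 = {s0, s1, s4}, add states with every successor in Z. Already a fixed point.
Sat(AF (EG (b | q))) = {s0, s1, s4}
s3 ∉ Sat(AF (EG (b | q))) = {s0, s1, s4}, so the formula does not hold at s3.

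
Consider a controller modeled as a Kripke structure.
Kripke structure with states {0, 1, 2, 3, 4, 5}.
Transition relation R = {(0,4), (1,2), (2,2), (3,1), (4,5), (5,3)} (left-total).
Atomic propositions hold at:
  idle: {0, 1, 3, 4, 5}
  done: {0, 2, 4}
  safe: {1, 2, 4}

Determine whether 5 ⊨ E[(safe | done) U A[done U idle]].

Sat(safe | done) = {0, 1, 2, 4}
A[done U idle]: least fixpoint, start Z0 = Sat(idle) = {0, 1, 3, 4, 5}, add states in Sat(done) with every successor in Z. Already a fixed point.
Sat(A[done U idle]) = {0, 1, 3, 4, 5}
E[(safe | done) U A[done U idle]]: least fixpoint, start Z0 = Sat(A[done U idle]) = {0, 1, 3, 4, 5}, add states in Sat(safe | done) with some successor in Z. Already a fixed point.
Sat(E[(safe | done) U A[done U idle]]) = {0, 1, 3, 4, 5}
5 ∈ Sat(E[(safe | done) U A[done U idle]]) = {0, 1, 3, 4, 5}, so the formula holds at 5.

Yes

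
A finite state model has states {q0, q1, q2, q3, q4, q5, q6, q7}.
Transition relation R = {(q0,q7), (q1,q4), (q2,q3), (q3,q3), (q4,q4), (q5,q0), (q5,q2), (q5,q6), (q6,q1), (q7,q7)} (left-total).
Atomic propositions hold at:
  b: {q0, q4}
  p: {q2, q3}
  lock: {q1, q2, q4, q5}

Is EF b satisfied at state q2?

No

EF b: least fixpoint, start Z0 = {q0, q4}, add states with some successor in Z. Z1 = {q0, q1, q4, q5}; Z2 = {q0, q1, q4, q5, q6}; fixed.
Sat(EF b) = {q0, q1, q4, q5, q6}
q2 ∉ Sat(EF b) = {q0, q1, q4, q5, q6}, so the formula does not hold at q2.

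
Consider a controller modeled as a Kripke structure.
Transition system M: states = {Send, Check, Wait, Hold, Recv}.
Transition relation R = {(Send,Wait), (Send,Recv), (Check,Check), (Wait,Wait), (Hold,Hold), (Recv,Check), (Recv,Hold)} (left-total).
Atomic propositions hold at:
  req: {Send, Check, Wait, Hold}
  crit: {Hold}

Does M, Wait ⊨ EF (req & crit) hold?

Sat(req & crit) = {Hold}
EF (req & crit): least fixpoint, start Z0 = {Hold}, add states with some successor in Z. Z1 = {Hold, Recv}; Z2 = {Send, Hold, Recv}; fixed.
Sat(EF (req & crit)) = {Send, Hold, Recv}
Wait ∉ Sat(EF (req & crit)) = {Send, Hold, Recv}, so the formula does not hold at Wait.

No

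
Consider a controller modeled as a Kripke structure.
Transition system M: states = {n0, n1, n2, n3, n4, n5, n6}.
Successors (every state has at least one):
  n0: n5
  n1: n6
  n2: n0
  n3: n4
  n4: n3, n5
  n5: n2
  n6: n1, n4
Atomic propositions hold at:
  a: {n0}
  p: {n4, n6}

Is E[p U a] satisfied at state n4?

E[p U a]: least fixpoint, start Z0 = Sat(a) = {n0}, add states in Sat(p) with some successor in Z. Already a fixed point.
Sat(E[p U a]) = {n0}
n4 ∉ Sat(E[p U a]) = {n0}, so the formula does not hold at n4.

No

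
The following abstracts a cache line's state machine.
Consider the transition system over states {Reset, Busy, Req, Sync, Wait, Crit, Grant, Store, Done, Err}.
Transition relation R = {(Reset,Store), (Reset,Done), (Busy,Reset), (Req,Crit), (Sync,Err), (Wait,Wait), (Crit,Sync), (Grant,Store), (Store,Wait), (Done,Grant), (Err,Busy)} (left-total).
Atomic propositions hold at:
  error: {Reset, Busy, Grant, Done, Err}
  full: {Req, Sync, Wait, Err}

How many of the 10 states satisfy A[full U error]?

6

A[full U error]: least fixpoint, start Z0 = Sat(error) = {Reset, Busy, Grant, Done, Err}, add states in Sat(full) with every successor in Z. Z1 = {Reset, Busy, Sync, Grant, Done, Err}; fixed.
Sat(A[full U error]) = {Reset, Busy, Sync, Grant, Done, Err}
|Sat(A[full U error])| = |{Reset, Busy, Sync, Grant, Done, Err}| = 6.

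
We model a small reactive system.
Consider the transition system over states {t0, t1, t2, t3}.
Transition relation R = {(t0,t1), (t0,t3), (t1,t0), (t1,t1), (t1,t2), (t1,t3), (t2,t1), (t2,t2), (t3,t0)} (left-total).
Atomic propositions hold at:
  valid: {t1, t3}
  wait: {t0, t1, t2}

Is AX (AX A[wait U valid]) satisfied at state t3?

Yes

A[wait U valid]: least fixpoint, start Z0 = Sat(valid) = {t1, t3}, add states in Sat(wait) with every successor in Z. Z1 = {t0, t1, t3}; fixed.
Sat(A[wait U valid]) = {t0, t1, t3}
Sat(AX A[wait U valid]) = {s : every successor in {t0, t1, t3}} = {t0, t3}
Sat(AX (AX A[wait U valid])) = {s : every successor in {t0, t3}} = {t3}
t3 ∈ Sat(AX (AX A[wait U valid])) = {t3}, so the formula holds at t3.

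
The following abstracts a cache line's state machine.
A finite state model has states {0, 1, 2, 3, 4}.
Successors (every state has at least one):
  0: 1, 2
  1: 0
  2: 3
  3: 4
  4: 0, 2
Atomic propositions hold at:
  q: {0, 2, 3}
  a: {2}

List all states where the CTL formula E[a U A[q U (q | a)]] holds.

{0, 2, 3}

Sat(q | a) = {0, 2, 3}
A[q U (q | a)]: least fixpoint, start Z0 = Sat((q | a)) = {0, 2, 3}, add states in Sat(q) with every successor in Z. Already a fixed point.
Sat(A[q U (q | a)]) = {0, 2, 3}
E[a U A[q U (q | a)]]: least fixpoint, start Z0 = Sat(A[q U (q | a)]) = {0, 2, 3}, add states in Sat(a) with some successor in Z. Already a fixed point.
Sat(E[a U A[q U (q | a)]]) = {0, 2, 3}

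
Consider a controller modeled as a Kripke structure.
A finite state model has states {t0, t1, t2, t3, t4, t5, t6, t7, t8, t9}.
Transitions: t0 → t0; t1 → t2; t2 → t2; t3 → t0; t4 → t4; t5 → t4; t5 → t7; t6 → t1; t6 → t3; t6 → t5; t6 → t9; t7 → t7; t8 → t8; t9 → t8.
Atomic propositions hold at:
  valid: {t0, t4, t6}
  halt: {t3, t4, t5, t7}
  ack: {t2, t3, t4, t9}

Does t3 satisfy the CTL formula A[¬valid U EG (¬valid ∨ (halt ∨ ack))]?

Sat(¬valid) = {t1, t2, t3, t5, t7, t8, t9}
Sat(halt ∨ ack) = {t2, t3, t4, t5, t7, t9}
Sat(¬valid ∨ (halt ∨ ack)) = {t1, t2, t3, t4, t5, t7, t8, t9}
EG (¬valid ∨ (halt ∨ ack)): greatest fixpoint, start Z0 = {t1, t2, t3, t4, t5, t7, t8, t9}, keep only states in Sat with some successor in Z. Z1 = {t1, t2, t4, t5, t7, t8, t9}; fixed.
Sat(EG (¬valid ∨ (halt ∨ ack))) = {t1, t2, t4, t5, t7, t8, t9}
A[¬valid U EG (¬valid ∨ (halt ∨ ack))]: least fixpoint, start Z0 = Sat(EG (¬valid ∨ (halt ∨ ack))) = {t1, t2, t4, t5, t7, t8, t9}, add states in Sat(¬valid) with every successor in Z. Already a fixed point.
Sat(A[¬valid U EG (¬valid ∨ (halt ∨ ack))]) = {t1, t2, t4, t5, t7, t8, t9}
t3 ∉ Sat(A[¬valid U EG (¬valid ∨ (halt ∨ ack))]) = {t1, t2, t4, t5, t7, t8, t9}, so the formula does not hold at t3.

No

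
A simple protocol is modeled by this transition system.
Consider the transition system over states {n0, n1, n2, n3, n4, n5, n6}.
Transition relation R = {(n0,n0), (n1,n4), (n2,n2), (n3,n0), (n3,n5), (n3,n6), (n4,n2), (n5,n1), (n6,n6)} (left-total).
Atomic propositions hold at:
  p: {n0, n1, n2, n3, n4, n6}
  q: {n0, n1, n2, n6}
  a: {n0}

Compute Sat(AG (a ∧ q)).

{n0}

Sat(a ∧ q) = {n0}
AG (a ∧ q): greatest fixpoint, start Z0 = {n0}, keep only states in Sat with every successor in Z. Already a fixed point.
Sat(AG (a ∧ q)) = {n0}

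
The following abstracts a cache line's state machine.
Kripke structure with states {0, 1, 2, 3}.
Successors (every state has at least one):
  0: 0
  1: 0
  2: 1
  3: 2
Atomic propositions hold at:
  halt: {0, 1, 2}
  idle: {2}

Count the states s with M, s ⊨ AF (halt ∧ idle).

2

Sat(halt ∧ idle) = {2}
AF (halt ∧ idle): least fixpoint, start Z0 = {2}, add states with every successor in Z. Z1 = {2, 3}; fixed.
Sat(AF (halt ∧ idle)) = {2, 3}
|Sat(AF (halt ∧ idle))| = |{2, 3}| = 2.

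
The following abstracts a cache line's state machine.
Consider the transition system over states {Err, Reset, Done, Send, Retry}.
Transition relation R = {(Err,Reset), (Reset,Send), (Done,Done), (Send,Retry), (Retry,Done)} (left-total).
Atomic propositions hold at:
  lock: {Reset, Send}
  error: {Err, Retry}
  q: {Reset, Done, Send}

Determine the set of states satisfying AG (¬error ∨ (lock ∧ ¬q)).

Sat(¬error) = {Reset, Done, Send}
Sat(¬q) = {Err, Retry}
Sat(lock ∧ ¬q) = ∅
Sat(¬error ∨ (lock ∧ ¬q)) = {Reset, Done, Send}
AG (¬error ∨ (lock ∧ ¬q)): greatest fixpoint, start Z0 = {Reset, Done, Send}, keep only states in Sat with every successor in Z. Z1 = {Reset, Done}; Z2 = {Done}; fixed.
Sat(AG (¬error ∨ (lock ∧ ¬q))) = {Done}

{Done}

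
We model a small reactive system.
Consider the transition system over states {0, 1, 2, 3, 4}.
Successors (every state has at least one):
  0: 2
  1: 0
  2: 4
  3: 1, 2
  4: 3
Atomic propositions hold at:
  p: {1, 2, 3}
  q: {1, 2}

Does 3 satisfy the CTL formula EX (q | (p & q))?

Yes

Sat(p & q) = {1, 2}
Sat(q | (p & q)) = {1, 2}
Sat(EX (q | (p & q))) = {s : some successor in {1, 2}} = {0, 3}
3 ∈ Sat(EX (q | (p & q))) = {0, 3}, so the formula holds at 3.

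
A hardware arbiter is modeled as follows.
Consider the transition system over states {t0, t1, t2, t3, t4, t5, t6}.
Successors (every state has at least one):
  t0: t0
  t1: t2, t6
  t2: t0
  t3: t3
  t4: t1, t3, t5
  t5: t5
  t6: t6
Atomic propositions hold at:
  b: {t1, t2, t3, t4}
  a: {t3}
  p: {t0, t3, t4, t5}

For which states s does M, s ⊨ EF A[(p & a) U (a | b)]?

Sat(p & a) = {t3}
Sat(a | b) = {t1, t2, t3, t4}
A[(p & a) U (a | b)]: least fixpoint, start Z0 = Sat((a | b)) = {t1, t2, t3, t4}, add states in Sat(p & a) with every successor in Z. Already a fixed point.
Sat(A[(p & a) U (a | b)]) = {t1, t2, t3, t4}
EF A[(p & a) U (a | b)]: least fixpoint, start Z0 = {t1, t2, t3, t4}, add states with some successor in Z. Already a fixed point.
Sat(EF A[(p & a) U (a | b)]) = {t1, t2, t3, t4}

{t1, t2, t3, t4}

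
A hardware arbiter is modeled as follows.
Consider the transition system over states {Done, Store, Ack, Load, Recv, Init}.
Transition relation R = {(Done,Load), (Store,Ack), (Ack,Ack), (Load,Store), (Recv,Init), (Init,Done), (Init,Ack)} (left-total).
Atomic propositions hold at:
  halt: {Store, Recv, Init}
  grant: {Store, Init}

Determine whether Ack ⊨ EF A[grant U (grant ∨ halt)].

Sat(grant ∨ halt) = {Store, Recv, Init}
A[grant U (grant ∨ halt)]: least fixpoint, start Z0 = Sat((grant ∨ halt)) = {Store, Recv, Init}, add states in Sat(grant) with every successor in Z. Already a fixed point.
Sat(A[grant U (grant ∨ halt)]) = {Store, Recv, Init}
EF A[grant U (grant ∨ halt)]: least fixpoint, start Z0 = {Store, Recv, Init}, add states with some successor in Z. Z1 = {Store, Load, Recv, Init}; Z2 = {Done, Store, Load, Recv, Init}; fixed.
Sat(EF A[grant U (grant ∨ halt)]) = {Done, Store, Load, Recv, Init}
Ack ∉ Sat(EF A[grant U (grant ∨ halt)]) = {Done, Store, Load, Recv, Init}, so the formula does not hold at Ack.

No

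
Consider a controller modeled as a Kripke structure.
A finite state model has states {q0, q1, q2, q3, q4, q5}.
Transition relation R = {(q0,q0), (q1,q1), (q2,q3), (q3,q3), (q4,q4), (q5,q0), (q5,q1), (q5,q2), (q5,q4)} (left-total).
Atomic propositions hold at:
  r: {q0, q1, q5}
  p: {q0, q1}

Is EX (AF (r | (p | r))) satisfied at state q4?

No

Sat(p | r) = {q0, q1, q5}
Sat(r | (p | r)) = {q0, q1, q5}
AF (r | (p | r)): least fixpoint, start Z0 = {q0, q1, q5}, add states with every successor in Z. Already a fixed point.
Sat(AF (r | (p | r))) = {q0, q1, q5}
Sat(EX (AF (r | (p | r)))) = {s : some successor in {q0, q1, q5}} = {q0, q1, q5}
q4 ∉ Sat(EX (AF (r | (p | r)))) = {q0, q1, q5}, so the formula does not hold at q4.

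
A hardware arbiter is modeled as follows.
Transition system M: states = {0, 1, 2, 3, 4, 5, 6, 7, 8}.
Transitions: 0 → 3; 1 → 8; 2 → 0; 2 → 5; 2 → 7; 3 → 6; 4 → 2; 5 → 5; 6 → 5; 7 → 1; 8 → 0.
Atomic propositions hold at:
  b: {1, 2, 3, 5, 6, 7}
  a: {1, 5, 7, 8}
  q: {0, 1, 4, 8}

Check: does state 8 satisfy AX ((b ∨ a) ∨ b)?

Sat(b ∨ a) = {1, 2, 3, 5, 6, 7, 8}
Sat((b ∨ a) ∨ b) = {1, 2, 3, 5, 6, 7, 8}
Sat(AX ((b ∨ a) ∨ b)) = {s : every successor in {1, 2, 3, 5, 6, 7, 8}} = {0, 1, 3, 4, 5, 6, 7}
8 ∉ Sat(AX ((b ∨ a) ∨ b)) = {0, 1, 3, 4, 5, 6, 7}, so the formula does not hold at 8.

No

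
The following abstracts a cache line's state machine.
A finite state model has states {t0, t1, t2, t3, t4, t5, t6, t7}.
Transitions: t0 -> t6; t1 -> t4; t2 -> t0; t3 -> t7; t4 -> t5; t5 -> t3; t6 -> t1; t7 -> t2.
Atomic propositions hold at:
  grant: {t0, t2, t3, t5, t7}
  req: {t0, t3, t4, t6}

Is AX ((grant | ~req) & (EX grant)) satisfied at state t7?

Yes

Sat(~req) = {t1, t2, t5, t7}
Sat(grant | ~req) = {t0, t1, t2, t3, t5, t7}
Sat(EX grant) = {s : some successor in {t0, t2, t3, t5, t7}} = {t2, t3, t4, t5, t7}
Sat((grant | ~req) & (EX grant)) = {t2, t3, t5, t7}
Sat(AX ((grant | ~req) & (EX grant))) = {s : every successor in {t2, t3, t5, t7}} = {t3, t4, t5, t7}
t7 ∈ Sat(AX ((grant | ~req) & (EX grant))) = {t3, t4, t5, t7}, so the formula holds at t7.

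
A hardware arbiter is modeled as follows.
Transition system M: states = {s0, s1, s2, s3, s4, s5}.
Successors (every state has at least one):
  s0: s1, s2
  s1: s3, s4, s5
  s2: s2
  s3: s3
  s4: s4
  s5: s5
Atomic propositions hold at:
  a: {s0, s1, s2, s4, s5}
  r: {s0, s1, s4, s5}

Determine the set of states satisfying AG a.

{s2, s4, s5}

AG a: greatest fixpoint, start Z0 = {s0, s1, s2, s4, s5}, keep only states in Sat with every successor in Z. Z1 = {s0, s2, s4, s5}; Z2 = {s2, s4, s5}; fixed.
Sat(AG a) = {s2, s4, s5}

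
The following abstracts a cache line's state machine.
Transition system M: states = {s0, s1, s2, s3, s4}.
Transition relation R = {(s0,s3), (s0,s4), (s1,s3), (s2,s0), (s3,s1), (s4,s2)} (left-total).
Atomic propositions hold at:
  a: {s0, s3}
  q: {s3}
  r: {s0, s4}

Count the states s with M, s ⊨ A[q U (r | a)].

3

Sat(r | a) = {s0, s3, s4}
A[q U (r | a)]: least fixpoint, start Z0 = Sat((r | a)) = {s0, s3, s4}, add states in Sat(q) with every successor in Z. Already a fixed point.
Sat(A[q U (r | a)]) = {s0, s3, s4}
|Sat(A[q U (r | a)])| = |{s0, s3, s4}| = 3.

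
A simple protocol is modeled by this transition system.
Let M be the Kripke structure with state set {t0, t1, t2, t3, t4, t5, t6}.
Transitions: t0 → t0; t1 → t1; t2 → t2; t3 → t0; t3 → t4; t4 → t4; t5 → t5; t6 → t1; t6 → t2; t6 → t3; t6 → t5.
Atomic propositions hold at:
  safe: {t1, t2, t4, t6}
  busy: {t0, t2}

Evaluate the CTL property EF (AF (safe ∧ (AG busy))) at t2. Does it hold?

Yes

AG busy: greatest fixpoint, start Z0 = {t0, t2}, keep only states in Sat with every successor in Z. Already a fixed point.
Sat(AG busy) = {t0, t2}
Sat(safe ∧ (AG busy)) = {t2}
AF (safe ∧ (AG busy)): least fixpoint, start Z0 = {t2}, add states with every successor in Z. Already a fixed point.
Sat(AF (safe ∧ (AG busy))) = {t2}
EF (AF (safe ∧ (AG busy))): least fixpoint, start Z0 = {t2}, add states with some successor in Z. Z1 = {t2, t6}; fixed.
Sat(EF (AF (safe ∧ (AG busy)))) = {t2, t6}
t2 ∈ Sat(EF (AF (safe ∧ (AG busy)))) = {t2, t6}, so the formula holds at t2.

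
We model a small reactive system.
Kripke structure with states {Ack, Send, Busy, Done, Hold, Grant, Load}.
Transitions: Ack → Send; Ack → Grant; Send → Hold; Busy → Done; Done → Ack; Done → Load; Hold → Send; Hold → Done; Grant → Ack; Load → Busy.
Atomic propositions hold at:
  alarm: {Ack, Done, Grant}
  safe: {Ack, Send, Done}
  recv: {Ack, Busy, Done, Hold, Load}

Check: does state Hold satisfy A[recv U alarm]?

No

A[recv U alarm]: least fixpoint, start Z0 = Sat(alarm) = {Ack, Done, Grant}, add states in Sat(recv) with every successor in Z. Z1 = {Ack, Busy, Done, Grant}; Z2 = {Ack, Busy, Done, Grant, Load}; fixed.
Sat(A[recv U alarm]) = {Ack, Busy, Done, Grant, Load}
Hold ∉ Sat(A[recv U alarm]) = {Ack, Busy, Done, Grant, Load}, so the formula does not hold at Hold.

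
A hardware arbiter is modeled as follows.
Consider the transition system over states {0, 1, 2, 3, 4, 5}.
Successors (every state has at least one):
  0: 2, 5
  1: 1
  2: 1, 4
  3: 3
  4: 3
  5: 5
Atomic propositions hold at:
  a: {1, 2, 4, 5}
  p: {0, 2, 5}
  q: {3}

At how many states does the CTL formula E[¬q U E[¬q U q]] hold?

Sat(¬q) = {0, 1, 2, 4, 5}
E[¬q U q]: least fixpoint, start Z0 = Sat(q) = {3}, add states in Sat(¬q) with some successor in Z. Z1 = {3, 4}; Z2 = {2, 3, 4}; Z3 = {0, 2, 3, 4}; fixed.
Sat(E[¬q U q]) = {0, 2, 3, 4}
E[¬q U E[¬q U q]]: least fixpoint, start Z0 = Sat(E[¬q U q]) = {0, 2, 3, 4}, add states in Sat(¬q) with some successor in Z. Already a fixed point.
Sat(E[¬q U E[¬q U q]]) = {0, 2, 3, 4}
|Sat(E[¬q U E[¬q U q]])| = |{0, 2, 3, 4}| = 4.

4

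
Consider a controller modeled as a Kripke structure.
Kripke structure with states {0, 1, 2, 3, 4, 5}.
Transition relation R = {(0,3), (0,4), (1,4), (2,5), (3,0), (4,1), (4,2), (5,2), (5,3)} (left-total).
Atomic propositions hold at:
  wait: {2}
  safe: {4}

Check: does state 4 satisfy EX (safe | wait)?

Sat(safe | wait) = {2, 4}
Sat(EX (safe | wait)) = {s : some successor in {2, 4}} = {0, 1, 4, 5}
4 ∈ Sat(EX (safe | wait)) = {0, 1, 4, 5}, so the formula holds at 4.

Yes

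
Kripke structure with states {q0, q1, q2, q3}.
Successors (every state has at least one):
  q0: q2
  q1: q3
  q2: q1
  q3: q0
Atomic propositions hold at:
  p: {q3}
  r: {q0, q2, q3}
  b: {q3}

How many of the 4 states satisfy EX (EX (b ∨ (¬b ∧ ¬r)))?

2

Sat(¬b) = {q0, q1, q2}
Sat(¬r) = {q1}
Sat(¬b ∧ ¬r) = {q1}
Sat(b ∨ (¬b ∧ ¬r)) = {q1, q3}
Sat(EX (b ∨ (¬b ∧ ¬r))) = {s : some successor in {q1, q3}} = {q1, q2}
Sat(EX (EX (b ∨ (¬b ∧ ¬r)))) = {s : some successor in {q1, q2}} = {q0, q2}
|Sat(EX (EX (b ∨ (¬b ∧ ¬r))))| = |{q0, q2}| = 2.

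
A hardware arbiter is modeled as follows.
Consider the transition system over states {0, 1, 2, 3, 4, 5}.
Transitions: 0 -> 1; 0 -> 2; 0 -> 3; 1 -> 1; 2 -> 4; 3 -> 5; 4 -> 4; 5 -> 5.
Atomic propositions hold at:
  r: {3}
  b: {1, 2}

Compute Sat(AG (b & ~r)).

{1}

Sat(~r) = {0, 1, 2, 4, 5}
Sat(b & ~r) = {1, 2}
AG (b & ~r): greatest fixpoint, start Z0 = {1, 2}, keep only states in Sat with every successor in Z. Z1 = {1}; fixed.
Sat(AG (b & ~r)) = {1}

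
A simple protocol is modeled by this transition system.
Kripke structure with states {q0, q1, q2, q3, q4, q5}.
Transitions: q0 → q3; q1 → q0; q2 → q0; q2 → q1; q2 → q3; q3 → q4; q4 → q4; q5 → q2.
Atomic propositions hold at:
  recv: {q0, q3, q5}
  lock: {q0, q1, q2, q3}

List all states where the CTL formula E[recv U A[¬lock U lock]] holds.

Sat(¬lock) = {q4, q5}
A[¬lock U lock]: least fixpoint, start Z0 = Sat(lock) = {q0, q1, q2, q3}, add states in Sat(¬lock) with every successor in Z. Z1 = {q0, q1, q2, q3, q5}; fixed.
Sat(A[¬lock U lock]) = {q0, q1, q2, q3, q5}
E[recv U A[¬lock U lock]]: least fixpoint, start Z0 = Sat(A[¬lock U lock]) = {q0, q1, q2, q3, q5}, add states in Sat(recv) with some successor in Z. Already a fixed point.
Sat(E[recv U A[¬lock U lock]]) = {q0, q1, q2, q3, q5}

{q0, q1, q2, q3, q5}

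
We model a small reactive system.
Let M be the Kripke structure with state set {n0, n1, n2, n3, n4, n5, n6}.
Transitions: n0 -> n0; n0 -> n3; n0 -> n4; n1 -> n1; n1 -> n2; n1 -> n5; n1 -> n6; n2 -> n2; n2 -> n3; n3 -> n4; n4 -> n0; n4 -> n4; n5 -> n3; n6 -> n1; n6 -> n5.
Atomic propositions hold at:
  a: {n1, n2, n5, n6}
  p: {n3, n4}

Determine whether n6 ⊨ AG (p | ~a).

Sat(~a) = {n0, n3, n4}
Sat(p | ~a) = {n0, n3, n4}
AG (p | ~a): greatest fixpoint, start Z0 = {n0, n3, n4}, keep only states in Sat with every successor in Z. Already a fixed point.
Sat(AG (p | ~a)) = {n0, n3, n4}
n6 ∉ Sat(AG (p | ~a)) = {n0, n3, n4}, so the formula does not hold at n6.

No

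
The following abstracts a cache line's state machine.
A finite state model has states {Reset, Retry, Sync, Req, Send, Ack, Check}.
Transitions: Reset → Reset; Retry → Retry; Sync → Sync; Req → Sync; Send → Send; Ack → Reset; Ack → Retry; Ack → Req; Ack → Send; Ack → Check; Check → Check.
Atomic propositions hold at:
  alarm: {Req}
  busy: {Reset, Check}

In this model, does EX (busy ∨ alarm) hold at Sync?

No

Sat(busy ∨ alarm) = {Reset, Req, Check}
Sat(EX (busy ∨ alarm)) = {s : some successor in {Reset, Req, Check}} = {Reset, Ack, Check}
Sync ∉ Sat(EX (busy ∨ alarm)) = {Reset, Ack, Check}, so the formula does not hold at Sync.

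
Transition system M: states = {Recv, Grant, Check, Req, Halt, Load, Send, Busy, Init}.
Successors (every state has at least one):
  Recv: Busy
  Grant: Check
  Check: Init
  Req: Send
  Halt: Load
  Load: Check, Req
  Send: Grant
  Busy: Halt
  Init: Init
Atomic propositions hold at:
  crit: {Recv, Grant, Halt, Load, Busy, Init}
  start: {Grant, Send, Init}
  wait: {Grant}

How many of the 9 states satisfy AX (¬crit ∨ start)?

6

Sat(¬crit) = {Check, Req, Send}
Sat(¬crit ∨ start) = {Grant, Check, Req, Send, Init}
Sat(AX (¬crit ∨ start)) = {s : every successor in {Grant, Check, Req, Send, Init}} = {Grant, Check, Req, Load, Send, Init}
|Sat(AX (¬crit ∨ start))| = |{Grant, Check, Req, Load, Send, Init}| = 6.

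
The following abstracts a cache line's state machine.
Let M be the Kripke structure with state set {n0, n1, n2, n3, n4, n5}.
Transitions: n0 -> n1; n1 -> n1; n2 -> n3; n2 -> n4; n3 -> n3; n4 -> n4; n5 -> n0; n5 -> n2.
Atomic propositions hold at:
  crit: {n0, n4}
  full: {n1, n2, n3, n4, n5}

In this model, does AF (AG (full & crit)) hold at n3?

No

Sat(full & crit) = {n4}
AG (full & crit): greatest fixpoint, start Z0 = {n4}, keep only states in Sat with every successor in Z. Already a fixed point.
Sat(AG (full & crit)) = {n4}
AF (AG (full & crit)): least fixpoint, start Z0 = {n4}, add states with every successor in Z. Already a fixed point.
Sat(AF (AG (full & crit))) = {n4}
n3 ∉ Sat(AF (AG (full & crit))) = {n4}, so the formula does not hold at n3.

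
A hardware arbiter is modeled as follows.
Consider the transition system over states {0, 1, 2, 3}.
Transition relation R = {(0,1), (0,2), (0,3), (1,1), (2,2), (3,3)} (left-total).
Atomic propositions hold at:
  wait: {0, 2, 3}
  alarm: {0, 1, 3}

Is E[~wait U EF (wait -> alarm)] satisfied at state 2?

Sat(~wait) = {1}
Sat(wait -> alarm) = {0, 1, 3}
EF (wait -> alarm): least fixpoint, start Z0 = {0, 1, 3}, add states with some successor in Z. Already a fixed point.
Sat(EF (wait -> alarm)) = {0, 1, 3}
E[~wait U EF (wait -> alarm)]: least fixpoint, start Z0 = Sat(EF (wait -> alarm)) = {0, 1, 3}, add states in Sat(~wait) with some successor in Z. Already a fixed point.
Sat(E[~wait U EF (wait -> alarm)]) = {0, 1, 3}
2 ∉ Sat(E[~wait U EF (wait -> alarm)]) = {0, 1, 3}, so the formula does not hold at 2.

No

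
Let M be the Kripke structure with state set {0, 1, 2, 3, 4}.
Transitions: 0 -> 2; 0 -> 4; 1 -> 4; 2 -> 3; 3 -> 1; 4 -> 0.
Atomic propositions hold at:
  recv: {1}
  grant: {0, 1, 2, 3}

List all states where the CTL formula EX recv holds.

Sat(EX recv) = {s : some successor in {1}} = {3}

{3}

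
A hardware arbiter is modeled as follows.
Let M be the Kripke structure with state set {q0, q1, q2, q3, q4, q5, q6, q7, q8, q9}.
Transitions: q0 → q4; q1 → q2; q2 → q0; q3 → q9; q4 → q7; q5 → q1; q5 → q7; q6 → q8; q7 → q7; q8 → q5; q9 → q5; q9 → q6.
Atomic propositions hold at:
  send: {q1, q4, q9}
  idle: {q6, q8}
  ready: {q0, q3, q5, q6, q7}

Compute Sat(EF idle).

EF idle: least fixpoint, start Z0 = {q6, q8}, add states with some successor in Z. Z1 = {q6, q8, q9}; Z2 = {q3, q6, q8, q9}; fixed.
Sat(EF idle) = {q3, q6, q8, q9}

{q3, q6, q8, q9}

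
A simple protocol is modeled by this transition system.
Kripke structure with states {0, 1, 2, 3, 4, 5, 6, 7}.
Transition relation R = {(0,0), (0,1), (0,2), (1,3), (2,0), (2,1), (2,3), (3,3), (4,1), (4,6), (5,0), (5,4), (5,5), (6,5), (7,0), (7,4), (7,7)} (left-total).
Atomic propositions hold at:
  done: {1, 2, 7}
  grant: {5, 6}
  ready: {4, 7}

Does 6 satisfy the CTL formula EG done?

No

EG done: greatest fixpoint, start Z0 = {1, 2, 7}, keep only states in Sat with some successor in Z. Z1 = {2, 7}; Z2 = {7}; fixed.
Sat(EG done) = {7}
6 ∉ Sat(EG done) = {7}, so the formula does not hold at 6.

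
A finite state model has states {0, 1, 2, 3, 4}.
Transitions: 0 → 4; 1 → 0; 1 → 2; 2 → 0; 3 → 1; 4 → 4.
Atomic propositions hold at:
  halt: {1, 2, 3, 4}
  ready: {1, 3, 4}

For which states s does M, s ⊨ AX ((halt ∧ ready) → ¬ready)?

Sat(halt ∧ ready) = {1, 3, 4}
Sat(¬ready) = {0, 2}
Sat((halt ∧ ready) → ¬ready) = {0, 2}
Sat(AX ((halt ∧ ready) → ¬ready)) = {s : every successor in {0, 2}} = {1, 2}

{1, 2}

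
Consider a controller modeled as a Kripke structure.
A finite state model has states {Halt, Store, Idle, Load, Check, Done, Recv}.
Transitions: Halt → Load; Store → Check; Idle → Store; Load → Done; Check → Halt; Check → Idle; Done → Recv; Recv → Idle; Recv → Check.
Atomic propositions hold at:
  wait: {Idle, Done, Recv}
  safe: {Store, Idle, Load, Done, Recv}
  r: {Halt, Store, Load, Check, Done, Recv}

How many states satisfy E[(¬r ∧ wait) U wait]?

3

Sat(¬r) = {Idle}
Sat(¬r ∧ wait) = {Idle}
E[(¬r ∧ wait) U wait]: least fixpoint, start Z0 = Sat(wait) = {Idle, Done, Recv}, add states in Sat(¬r ∧ wait) with some successor in Z. Already a fixed point.
Sat(E[(¬r ∧ wait) U wait]) = {Idle, Done, Recv}
|Sat(E[(¬r ∧ wait) U wait])| = |{Idle, Done, Recv}| = 3.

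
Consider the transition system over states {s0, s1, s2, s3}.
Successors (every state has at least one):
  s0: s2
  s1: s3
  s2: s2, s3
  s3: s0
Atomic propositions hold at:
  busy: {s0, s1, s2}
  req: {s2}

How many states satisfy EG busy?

EG busy: greatest fixpoint, start Z0 = {s0, s1, s2}, keep only states in Sat with some successor in Z. Z1 = {s0, s2}; fixed.
Sat(EG busy) = {s0, s2}
|Sat(EG busy)| = |{s0, s2}| = 2.

2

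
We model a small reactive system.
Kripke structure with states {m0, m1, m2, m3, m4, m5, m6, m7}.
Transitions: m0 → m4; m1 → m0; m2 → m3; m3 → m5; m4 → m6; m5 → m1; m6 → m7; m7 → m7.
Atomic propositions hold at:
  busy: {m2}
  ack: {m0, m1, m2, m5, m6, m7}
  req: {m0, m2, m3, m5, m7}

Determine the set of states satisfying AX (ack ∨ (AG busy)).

{m1, m3, m4, m5, m6, m7}

AG busy: greatest fixpoint, start Z0 = {m2}, keep only states in Sat with every successor in Z. Z1 = ∅; fixed.
Sat(AG busy) = ∅
Sat(ack ∨ (AG busy)) = {m0, m1, m2, m5, m6, m7}
Sat(AX (ack ∨ (AG busy))) = {s : every successor in {m0, m1, m2, m5, m6, m7}} = {m1, m3, m4, m5, m6, m7}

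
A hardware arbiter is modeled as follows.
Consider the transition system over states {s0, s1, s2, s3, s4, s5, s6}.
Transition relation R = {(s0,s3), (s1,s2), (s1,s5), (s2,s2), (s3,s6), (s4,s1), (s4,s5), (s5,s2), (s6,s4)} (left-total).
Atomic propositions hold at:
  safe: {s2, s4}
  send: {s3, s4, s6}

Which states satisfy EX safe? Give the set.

Sat(EX safe) = {s : some successor in {s2, s4}} = {s1, s2, s5, s6}

{s1, s2, s5, s6}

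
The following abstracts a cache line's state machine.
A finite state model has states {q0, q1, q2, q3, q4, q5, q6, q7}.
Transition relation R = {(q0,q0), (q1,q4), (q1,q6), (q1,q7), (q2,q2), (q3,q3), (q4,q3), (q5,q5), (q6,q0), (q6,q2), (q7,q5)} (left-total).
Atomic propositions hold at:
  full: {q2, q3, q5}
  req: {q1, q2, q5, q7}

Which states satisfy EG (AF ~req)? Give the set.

Sat(~req) = {q0, q3, q4, q6}
AF ~req: least fixpoint, start Z0 = {q0, q3, q4, q6}, add states with every successor in Z. Already a fixed point.
Sat(AF ~req) = {q0, q3, q4, q6}
EG (AF ~req): greatest fixpoint, start Z0 = {q0, q3, q4, q6}, keep only states in Sat with some successor in Z. Already a fixed point.
Sat(EG (AF ~req)) = {q0, q3, q4, q6}

{q0, q3, q4, q6}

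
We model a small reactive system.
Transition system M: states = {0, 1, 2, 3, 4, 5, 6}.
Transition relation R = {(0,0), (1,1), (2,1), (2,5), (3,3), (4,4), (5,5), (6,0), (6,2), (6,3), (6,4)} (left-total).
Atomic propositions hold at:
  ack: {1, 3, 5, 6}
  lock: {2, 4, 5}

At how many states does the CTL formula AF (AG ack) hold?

AG ack: greatest fixpoint, start Z0 = {1, 3, 5, 6}, keep only states in Sat with every successor in Z. Z1 = {1, 3, 5}; fixed.
Sat(AG ack) = {1, 3, 5}
AF (AG ack): least fixpoint, start Z0 = {1, 3, 5}, add states with every successor in Z. Z1 = {1, 2, 3, 5}; fixed.
Sat(AF (AG ack)) = {1, 2, 3, 5}
|Sat(AF (AG ack))| = |{1, 2, 3, 5}| = 4.

4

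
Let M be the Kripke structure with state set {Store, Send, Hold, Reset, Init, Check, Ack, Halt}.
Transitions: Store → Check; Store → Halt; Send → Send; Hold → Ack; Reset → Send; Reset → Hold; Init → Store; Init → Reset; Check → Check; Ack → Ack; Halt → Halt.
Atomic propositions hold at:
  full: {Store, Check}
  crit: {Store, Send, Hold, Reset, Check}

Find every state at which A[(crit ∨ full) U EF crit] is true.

Sat(crit ∨ full) = {Store, Send, Hold, Reset, Check}
EF crit: least fixpoint, start Z0 = {Store, Send, Hold, Reset, Check}, add states with some successor in Z. Z1 = {Store, Send, Hold, Reset, Init, Check}; fixed.
Sat(EF crit) = {Store, Send, Hold, Reset, Init, Check}
A[(crit ∨ full) U EF crit]: least fixpoint, start Z0 = Sat(EF crit) = {Store, Send, Hold, Reset, Init, Check}, add states in Sat(crit ∨ full) with every successor in Z. Already a fixed point.
Sat(A[(crit ∨ full) U EF crit]) = {Store, Send, Hold, Reset, Init, Check}

{Store, Send, Hold, Reset, Init, Check}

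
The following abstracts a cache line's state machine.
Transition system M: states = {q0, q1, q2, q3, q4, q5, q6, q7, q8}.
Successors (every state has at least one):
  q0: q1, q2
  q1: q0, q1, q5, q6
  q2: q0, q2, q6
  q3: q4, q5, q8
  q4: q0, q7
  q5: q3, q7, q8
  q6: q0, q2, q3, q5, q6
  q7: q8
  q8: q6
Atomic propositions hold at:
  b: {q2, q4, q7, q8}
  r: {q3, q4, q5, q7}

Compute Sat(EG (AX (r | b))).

{q3, q5}

Sat(r | b) = {q2, q3, q4, q5, q7, q8}
Sat(AX (r | b)) = {s : every successor in {q2, q3, q4, q5, q7, q8}} = {q3, q5, q7}
EG (AX (r | b)): greatest fixpoint, start Z0 = {q3, q5, q7}, keep only states in Sat with some successor in Z. Z1 = {q3, q5}; fixed.
Sat(EG (AX (r | b))) = {q3, q5}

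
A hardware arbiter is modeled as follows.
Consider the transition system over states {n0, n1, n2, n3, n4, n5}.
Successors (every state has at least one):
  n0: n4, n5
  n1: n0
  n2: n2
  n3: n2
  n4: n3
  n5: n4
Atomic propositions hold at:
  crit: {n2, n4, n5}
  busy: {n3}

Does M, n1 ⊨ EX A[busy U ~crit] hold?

Yes

Sat(~crit) = {n0, n1, n3}
A[busy U ~crit]: least fixpoint, start Z0 = Sat(~crit) = {n0, n1, n3}, add states in Sat(busy) with every successor in Z. Already a fixed point.
Sat(A[busy U ~crit]) = {n0, n1, n3}
Sat(EX A[busy U ~crit]) = {s : some successor in {n0, n1, n3}} = {n1, n4}
n1 ∈ Sat(EX A[busy U ~crit]) = {n1, n4}, so the formula holds at n1.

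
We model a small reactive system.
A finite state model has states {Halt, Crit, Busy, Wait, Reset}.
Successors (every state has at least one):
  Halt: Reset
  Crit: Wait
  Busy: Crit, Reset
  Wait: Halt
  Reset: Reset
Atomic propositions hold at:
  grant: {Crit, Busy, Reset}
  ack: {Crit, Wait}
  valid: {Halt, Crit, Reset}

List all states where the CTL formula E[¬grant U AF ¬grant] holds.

{Halt, Crit, Wait}

Sat(¬grant) = {Halt, Wait}
AF ¬grant: least fixpoint, start Z0 = {Halt, Wait}, add states with every successor in Z. Z1 = {Halt, Crit, Wait}; fixed.
Sat(AF ¬grant) = {Halt, Crit, Wait}
E[¬grant U AF ¬grant]: least fixpoint, start Z0 = Sat(AF ¬grant) = {Halt, Crit, Wait}, add states in Sat(¬grant) with some successor in Z. Already a fixed point.
Sat(E[¬grant U AF ¬grant]) = {Halt, Crit, Wait}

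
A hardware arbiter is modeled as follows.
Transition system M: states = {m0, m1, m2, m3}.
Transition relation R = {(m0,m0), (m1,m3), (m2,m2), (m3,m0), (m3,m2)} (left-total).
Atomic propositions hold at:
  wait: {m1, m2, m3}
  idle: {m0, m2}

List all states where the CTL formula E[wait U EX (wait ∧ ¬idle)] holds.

{m1}

Sat(¬idle) = {m1, m3}
Sat(wait ∧ ¬idle) = {m1, m3}
Sat(EX (wait ∧ ¬idle)) = {s : some successor in {m1, m3}} = {m1}
E[wait U EX (wait ∧ ¬idle)]: least fixpoint, start Z0 = Sat(EX (wait ∧ ¬idle)) = {m1}, add states in Sat(wait) with some successor in Z. Already a fixed point.
Sat(E[wait U EX (wait ∧ ¬idle)]) = {m1}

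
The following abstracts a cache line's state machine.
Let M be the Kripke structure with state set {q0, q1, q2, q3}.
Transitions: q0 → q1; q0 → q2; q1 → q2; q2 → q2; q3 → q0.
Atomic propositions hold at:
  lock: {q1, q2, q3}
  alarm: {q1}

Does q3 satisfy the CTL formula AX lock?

No

Sat(AX lock) = {s : every successor in {q1, q2, q3}} = {q0, q1, q2}
q3 ∉ Sat(AX lock) = {q0, q1, q2}, so the formula does not hold at q3.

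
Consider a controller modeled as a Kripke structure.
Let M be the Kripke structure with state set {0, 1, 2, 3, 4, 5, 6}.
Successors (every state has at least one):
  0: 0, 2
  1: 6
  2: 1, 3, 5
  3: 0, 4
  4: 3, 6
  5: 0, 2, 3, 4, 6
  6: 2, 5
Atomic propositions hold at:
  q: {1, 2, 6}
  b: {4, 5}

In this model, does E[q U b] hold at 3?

No

E[q U b]: least fixpoint, start Z0 = Sat(b) = {4, 5}, add states in Sat(q) with some successor in Z. Z1 = {2, 4, 5, 6}; Z2 = {1, 2, 4, 5, 6}; fixed.
Sat(E[q U b]) = {1, 2, 4, 5, 6}
3 ∉ Sat(E[q U b]) = {1, 2, 4, 5, 6}, so the formula does not hold at 3.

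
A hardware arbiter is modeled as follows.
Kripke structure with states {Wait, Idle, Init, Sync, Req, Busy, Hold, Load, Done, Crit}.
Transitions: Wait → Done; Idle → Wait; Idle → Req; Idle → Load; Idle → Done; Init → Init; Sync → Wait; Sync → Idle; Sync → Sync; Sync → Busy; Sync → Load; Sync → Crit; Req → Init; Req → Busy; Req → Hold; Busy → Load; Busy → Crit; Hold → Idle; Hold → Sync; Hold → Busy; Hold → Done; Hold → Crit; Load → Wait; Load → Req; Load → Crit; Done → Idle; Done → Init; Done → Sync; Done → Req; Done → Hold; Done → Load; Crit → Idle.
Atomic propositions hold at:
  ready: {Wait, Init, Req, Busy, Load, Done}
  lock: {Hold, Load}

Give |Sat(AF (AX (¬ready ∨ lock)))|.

2

Sat(¬ready) = {Idle, Sync, Hold, Crit}
Sat(¬ready ∨ lock) = {Idle, Sync, Hold, Load, Crit}
Sat(AX (¬ready ∨ lock)) = {s : every successor in {Idle, Sync, Hold, Load, Crit}} = {Busy, Crit}
AF (AX (¬ready ∨ lock)): least fixpoint, start Z0 = {Busy, Crit}, add states with every successor in Z. Already a fixed point.
Sat(AF (AX (¬ready ∨ lock))) = {Busy, Crit}
|Sat(AF (AX (¬ready ∨ lock)))| = |{Busy, Crit}| = 2.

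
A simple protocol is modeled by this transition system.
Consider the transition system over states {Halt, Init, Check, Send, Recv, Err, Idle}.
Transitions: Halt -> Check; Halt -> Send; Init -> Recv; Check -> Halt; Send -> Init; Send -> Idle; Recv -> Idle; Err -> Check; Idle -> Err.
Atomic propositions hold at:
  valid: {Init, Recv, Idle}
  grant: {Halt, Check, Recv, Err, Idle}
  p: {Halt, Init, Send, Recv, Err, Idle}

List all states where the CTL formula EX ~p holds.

{Halt, Err}

Sat(~p) = {Check}
Sat(EX ~p) = {s : some successor in {Check}} = {Halt, Err}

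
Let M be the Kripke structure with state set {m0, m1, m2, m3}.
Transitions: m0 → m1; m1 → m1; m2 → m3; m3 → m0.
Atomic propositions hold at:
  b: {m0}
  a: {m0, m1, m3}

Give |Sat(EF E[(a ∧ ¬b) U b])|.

3

Sat(¬b) = {m1, m2, m3}
Sat(a ∧ ¬b) = {m1, m3}
E[(a ∧ ¬b) U b]: least fixpoint, start Z0 = Sat(b) = {m0}, add states in Sat(a ∧ ¬b) with some successor in Z. Z1 = {m0, m3}; fixed.
Sat(E[(a ∧ ¬b) U b]) = {m0, m3}
EF E[(a ∧ ¬b) U b]: least fixpoint, start Z0 = {m0, m3}, add states with some successor in Z. Z1 = {m0, m2, m3}; fixed.
Sat(EF E[(a ∧ ¬b) U b]) = {m0, m2, m3}
|Sat(EF E[(a ∧ ¬b) U b])| = |{m0, m2, m3}| = 3.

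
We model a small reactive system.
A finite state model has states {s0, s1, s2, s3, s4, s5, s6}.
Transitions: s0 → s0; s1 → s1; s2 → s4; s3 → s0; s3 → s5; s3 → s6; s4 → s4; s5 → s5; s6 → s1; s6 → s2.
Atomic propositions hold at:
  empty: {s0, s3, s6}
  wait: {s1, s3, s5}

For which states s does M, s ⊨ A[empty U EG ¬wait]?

{s0, s2, s4, s6}

Sat(¬wait) = {s0, s2, s4, s6}
EG ¬wait: greatest fixpoint, start Z0 = {s0, s2, s4, s6}, keep only states in Sat with some successor in Z. Already a fixed point.
Sat(EG ¬wait) = {s0, s2, s4, s6}
A[empty U EG ¬wait]: least fixpoint, start Z0 = Sat(EG ¬wait) = {s0, s2, s4, s6}, add states in Sat(empty) with every successor in Z. Already a fixed point.
Sat(A[empty U EG ¬wait]) = {s0, s2, s4, s6}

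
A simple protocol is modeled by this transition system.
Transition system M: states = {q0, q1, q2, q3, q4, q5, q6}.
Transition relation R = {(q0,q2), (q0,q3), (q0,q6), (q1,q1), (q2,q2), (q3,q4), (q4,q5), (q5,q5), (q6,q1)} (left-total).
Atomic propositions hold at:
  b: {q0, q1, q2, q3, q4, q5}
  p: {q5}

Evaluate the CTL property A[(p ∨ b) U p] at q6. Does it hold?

No

Sat(p ∨ b) = {q0, q1, q2, q3, q4, q5}
A[(p ∨ b) U p]: least fixpoint, start Z0 = Sat(p) = {q5}, add states in Sat(p ∨ b) with every successor in Z. Z1 = {q4, q5}; Z2 = {q3, q4, q5}; fixed.
Sat(A[(p ∨ b) U p]) = {q3, q4, q5}
q6 ∉ Sat(A[(p ∨ b) U p]) = {q3, q4, q5}, so the formula does not hold at q6.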